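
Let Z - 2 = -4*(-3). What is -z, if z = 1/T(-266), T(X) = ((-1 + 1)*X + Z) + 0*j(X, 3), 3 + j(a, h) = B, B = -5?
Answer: -1/14 ≈ -0.071429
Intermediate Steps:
j(a, h) = -8 (j(a, h) = -3 - 5 = -8)
Z = 14 (Z = 2 - 4*(-3) = 2 + 12 = 14)
T(X) = 14 (T(X) = ((-1 + 1)*X + 14) + 0*(-8) = (0*X + 14) + 0 = (0 + 14) + 0 = 14 + 0 = 14)
z = 1/14 ≈ 0.071429
-z = -1*1/14 = -1/14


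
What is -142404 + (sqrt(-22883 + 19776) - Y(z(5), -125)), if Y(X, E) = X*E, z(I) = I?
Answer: -141779 + I*sqrt(3107) ≈ -1.4178e+5 + 55.74*I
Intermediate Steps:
Y(X, E) = E*X
-142404 + (sqrt(-22883 + 19776) - Y(z(5), -125)) = -142404 + (sqrt(-22883 + 19776) - (-125)*5) = -142404 + (sqrt(-3107) - 1*(-625)) = -142404 + (I*sqrt(3107) + 625) = -142404 + (625 + I*sqrt(3107)) = -141779 + I*sqrt(3107)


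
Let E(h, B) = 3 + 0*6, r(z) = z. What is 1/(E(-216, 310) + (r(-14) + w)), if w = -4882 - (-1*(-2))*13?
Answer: -1/4919 ≈ -0.00020329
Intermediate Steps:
w = -4908 (w = -4882 - 2*13 = -4882 - 1*26 = -4882 - 26 = -4908)
E(h, B) = 3 (E(h, B) = 3 + 0 = 3)
1/(E(-216, 310) + (r(-14) + w)) = 1/(3 + (-14 - 4908)) = 1/(3 - 4922) = 1/(-4919) = -1/4919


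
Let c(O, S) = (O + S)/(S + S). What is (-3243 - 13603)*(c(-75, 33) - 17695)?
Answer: 3279107592/11 ≈ 2.9810e+8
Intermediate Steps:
c(O, S) = (O + S)/(2*S) (c(O, S) = (O + S)/((2*S)) = (O + S)*(1/(2*S)) = (O + S)/(2*S))
(-3243 - 13603)*(c(-75, 33) - 17695) = (-3243 - 13603)*((1/2)*(-75 + 33)/33 - 17695) = -16846*((1/2)*(1/33)*(-42) - 17695) = -16846*(-7/11 - 17695) = -16846*(-194652/11) = 3279107592/11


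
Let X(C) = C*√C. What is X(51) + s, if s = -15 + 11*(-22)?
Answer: -257 + 51*√51 ≈ 107.21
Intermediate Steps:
X(C) = C^(3/2)
s = -257 (s = -15 - 242 = -257)
X(51) + s = 51^(3/2) - 257 = 51*√51 - 257 = -257 + 51*√51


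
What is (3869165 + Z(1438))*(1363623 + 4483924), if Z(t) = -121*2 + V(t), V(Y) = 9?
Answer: 22623761709804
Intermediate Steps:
Z(t) = -233 (Z(t) = -121*2 + 9 = -242 + 9 = -233)
(3869165 + Z(1438))*(1363623 + 4483924) = (3869165 - 233)*(1363623 + 4483924) = 3868932*5847547 = 22623761709804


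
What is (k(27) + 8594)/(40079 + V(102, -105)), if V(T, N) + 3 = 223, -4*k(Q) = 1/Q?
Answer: 132593/621756 ≈ 0.21326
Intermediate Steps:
k(Q) = -1/(4*Q)
V(T, N) = 220 (V(T, N) = -3 + 223 = 220)
(k(27) + 8594)/(40079 + V(102, -105)) = (-¼/27 + 8594)/(40079 + 220) = (-¼*1/27 + 8594)/40299 = (-1/108 + 8594)*(1/40299) = (928151/108)*(1/40299) = 132593/621756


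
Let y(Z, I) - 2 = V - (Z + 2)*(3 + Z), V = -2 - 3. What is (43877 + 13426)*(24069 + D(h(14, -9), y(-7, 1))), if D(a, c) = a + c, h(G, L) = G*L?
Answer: 1370687760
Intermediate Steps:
V = -5
y(Z, I) = -3 - (2 + Z)*(3 + Z) (y(Z, I) = 2 + (-5 - (Z + 2)*(3 + Z)) = 2 + (-5 - (2 + Z)*(3 + Z)) = -3 - (2 + Z)*(3 + Z))
(43877 + 13426)*(24069 + D(h(14, -9), y(-7, 1))) = (43877 + 13426)*(24069 + (14*(-9) + (-9 - 1*(-7)² - 5*(-7)))) = 57303*(24069 + (-126 + (-9 - 1*49 + 35))) = 57303*(24069 + (-126 + (-9 - 49 + 35))) = 57303*(24069 + (-126 - 23)) = 57303*(24069 - 149) = 57303*23920 = 1370687760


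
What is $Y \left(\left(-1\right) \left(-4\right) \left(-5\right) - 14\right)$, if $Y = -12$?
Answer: $408$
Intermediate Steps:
$Y \left(\left(-1\right) \left(-4\right) \left(-5\right) - 14\right) = - 12 \left(\left(-1\right) \left(-4\right) \left(-5\right) - 14\right) = - 12 \left(4 \left(-5\right) - 14\right) = - 12 \left(-20 - 14\right) = \left(-12\right) \left(-34\right) = 408$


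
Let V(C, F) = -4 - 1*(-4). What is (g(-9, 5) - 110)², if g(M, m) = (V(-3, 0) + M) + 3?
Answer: 13456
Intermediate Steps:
V(C, F) = 0 (V(C, F) = -4 + 4 = 0)
g(M, m) = 3 + M (g(M, m) = (0 + M) + 3 = M + 3 = 3 + M)
(g(-9, 5) - 110)² = ((3 - 9) - 110)² = (-6 - 110)² = (-116)² = 13456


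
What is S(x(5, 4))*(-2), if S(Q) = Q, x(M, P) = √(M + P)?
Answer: -6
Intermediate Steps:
S(x(5, 4))*(-2) = √(5 + 4)*(-2) = √9*(-2) = 3*(-2) = -6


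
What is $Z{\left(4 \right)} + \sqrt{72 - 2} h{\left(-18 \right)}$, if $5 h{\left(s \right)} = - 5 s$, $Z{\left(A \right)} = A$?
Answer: $4 + 18 \sqrt{70} \approx 154.6$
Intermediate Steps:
$h{\left(s \right)} = - s$ ($h{\left(s \right)} = \frac{\left(-5\right) s}{5} = - s$)
$Z{\left(4 \right)} + \sqrt{72 - 2} h{\left(-18 \right)} = 4 + \sqrt{72 - 2} \left(\left(-1\right) \left(-18\right)\right) = 4 + \sqrt{70} \cdot 18 = 4 + 18 \sqrt{70}$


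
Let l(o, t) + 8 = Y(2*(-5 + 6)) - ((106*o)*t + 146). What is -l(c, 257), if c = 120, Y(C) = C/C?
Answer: 3269193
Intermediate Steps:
Y(C) = 1
l(o, t) = -153 - 106*o*t (l(o, t) = -8 + (1 - ((106*o)*t + 146)) = -8 + (1 - (106*o*t + 146)) = -8 + (1 - (146 + 106*o*t)) = -8 + (1 + (-146 - 106*o*t)) = -8 + (-145 - 106*o*t) = -153 - 106*o*t)
-l(c, 257) = -(-153 - 106*120*257) = -(-153 - 3269040) = -1*(-3269193) = 3269193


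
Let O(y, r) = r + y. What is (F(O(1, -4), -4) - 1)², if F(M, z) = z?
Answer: 25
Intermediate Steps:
(F(O(1, -4), -4) - 1)² = (-4 - 1)² = (-5)² = 25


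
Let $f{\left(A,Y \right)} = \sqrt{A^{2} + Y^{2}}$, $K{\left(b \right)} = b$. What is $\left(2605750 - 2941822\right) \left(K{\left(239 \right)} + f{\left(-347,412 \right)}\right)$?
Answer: $-80321208 - 336072 \sqrt{290153} \approx -2.6135 \cdot 10^{8}$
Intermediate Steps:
$\left(2605750 - 2941822\right) \left(K{\left(239 \right)} + f{\left(-347,412 \right)}\right) = \left(2605750 - 2941822\right) \left(239 + \sqrt{\left(-347\right)^{2} + 412^{2}}\right) = - 336072 \left(239 + \sqrt{120409 + 169744}\right) = - 336072 \left(239 + \sqrt{290153}\right) = -80321208 - 336072 \sqrt{290153}$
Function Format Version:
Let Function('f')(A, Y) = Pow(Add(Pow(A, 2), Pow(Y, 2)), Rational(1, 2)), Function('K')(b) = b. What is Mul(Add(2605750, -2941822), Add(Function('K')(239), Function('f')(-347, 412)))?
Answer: Add(-80321208, Mul(-336072, Pow(290153, Rational(1, 2)))) ≈ -2.6135e+8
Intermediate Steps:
Mul(Add(2605750, -2941822), Add(Function('K')(239), Function('f')(-347, 412))) = Mul(Add(2605750, -2941822), Add(239, Pow(Add(Pow(-347, 2), Pow(412, 2)), Rational(1, 2)))) = Mul(-336072, Add(239, Pow(Add(120409, 169744), Rational(1, 2)))) = Mul(-336072, Add(239, Pow(290153, Rational(1, 2)))) = Add(-80321208, Mul(-336072, Pow(290153, Rational(1, 2))))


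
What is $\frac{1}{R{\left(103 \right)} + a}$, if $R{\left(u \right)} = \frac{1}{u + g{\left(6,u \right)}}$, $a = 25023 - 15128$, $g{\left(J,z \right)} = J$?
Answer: $\frac{109}{1078556} \approx 0.00010106$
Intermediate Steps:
$a = 9895$
$R{\left(u \right)} = \frac{1}{6 + u}$ ($R{\left(u \right)} = \frac{1}{u + 6} = \frac{1}{6 + u}$)
$\frac{1}{R{\left(103 \right)} + a} = \frac{1}{\frac{1}{6 + 103} + 9895} = \frac{1}{\frac{1}{109} + 9895} = \frac{1}{\frac{1078556}{109}} = \frac{109}{1078556}$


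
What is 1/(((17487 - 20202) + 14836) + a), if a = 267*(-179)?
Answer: -1/35672 ≈ -2.8033e-5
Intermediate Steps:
a = -47793
1/(((17487 - 20202) + 14836) + a) = 1/(((17487 - 20202) + 14836) - 47793) = 1/((-2715 + 14836) - 47793) = 1/(12121 - 47793) = 1/(-35672) = -1/35672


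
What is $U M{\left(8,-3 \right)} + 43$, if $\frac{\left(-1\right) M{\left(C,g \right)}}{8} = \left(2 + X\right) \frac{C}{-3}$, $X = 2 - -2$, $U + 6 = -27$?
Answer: $-4181$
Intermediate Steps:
$U = -33$ ($U = -6 - 27 = -33$)
$X = 4$ ($X = 2 + 2 = 4$)
$M{\left(C,g \right)} = 16 C$ ($M{\left(C,g \right)} = - 8 \left(2 + 4\right) \frac{C}{-3} = - 8 \cdot 6 C \left(- \frac{1}{3}\right) = - 8 \cdot 6 \left(- \frac{C}{3}\right) = - 8 \left(- 2 C\right) = 16 C$)
$U M{\left(8,-3 \right)} + 43 = - 33 \cdot 16 \cdot 8 + 43 = \left(-33\right) 128 + 43 = -4224 + 43 = -4181$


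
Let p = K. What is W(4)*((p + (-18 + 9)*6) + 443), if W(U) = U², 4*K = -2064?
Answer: -2032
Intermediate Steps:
K = -516 (K = (¼)*(-2064) = -516)
p = -516
W(4)*((p + (-18 + 9)*6) + 443) = 4²*((-516 + (-18 + 9)*6) + 443) = 16*((-516 - 9*6) + 443) = 16*((-516 - 54) + 443) = 16*(-570 + 443) = 16*(-127) = -2032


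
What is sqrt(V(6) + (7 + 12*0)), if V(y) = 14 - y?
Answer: sqrt(15) ≈ 3.8730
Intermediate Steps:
sqrt(V(6) + (7 + 12*0)) = sqrt((14 - 1*6) + (7 + 12*0)) = sqrt((14 - 6) + (7 + 0)) = sqrt(8 + 7) = sqrt(15)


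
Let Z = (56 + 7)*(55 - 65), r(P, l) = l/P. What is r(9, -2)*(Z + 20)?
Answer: 1220/9 ≈ 135.56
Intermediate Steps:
Z = -630 (Z = 63*(-10) = -630)
r(9, -2)*(Z + 20) = (-2/9)*(-630 + 20) = -2*⅑*(-610) = -2/9*(-610) = 1220/9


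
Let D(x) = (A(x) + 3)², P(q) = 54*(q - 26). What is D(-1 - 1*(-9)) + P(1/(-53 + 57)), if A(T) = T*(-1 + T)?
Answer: 4181/2 ≈ 2090.5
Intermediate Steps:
P(q) = -1404 + 54*q (P(q) = 54*(-26 + q) = -1404 + 54*q)
D(x) = (3 + x*(-1 + x))² (D(x) = (x*(-1 + x) + 3)² = (3 + x*(-1 + x))²)
D(-1 - 1*(-9)) + P(1/(-53 + 57)) = (3 + (-1 - 1*(-9))*(-1 + (-1 - 1*(-9))))² + (-1404 + 54/(-53 + 57)) = (3 + (-1 + 9)*(-1 + (-1 + 9)))² + (-1404 + 54/4) = (3 + 8*(-1 + 8))² + (-1404 + 54*(¼)) = (3 + 8*7)² + (-1404 + 27/2) = (3 + 56)² - 2781/2 = 59² - 2781/2 = 3481 - 2781/2 = 4181/2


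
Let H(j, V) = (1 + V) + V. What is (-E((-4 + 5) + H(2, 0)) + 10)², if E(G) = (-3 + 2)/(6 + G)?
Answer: 6561/64 ≈ 102.52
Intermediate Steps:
H(j, V) = 1 + 2*V
E(G) = -1/(6 + G)
(-E((-4 + 5) + H(2, 0)) + 10)² = (-(-1)/(6 + ((-4 + 5) + (1 + 2*0))) + 10)² = (-(-1)/(6 + (1 + (1 + 0))) + 10)² = (-(-1)/(6 + (1 + 1)) + 10)² = (-(-1)/(6 + 2) + 10)² = (-(-1)/8 + 10)² = (-1*(-⅛) + 10)² = (⅛ + 10)² = (81/8)² = 6561/64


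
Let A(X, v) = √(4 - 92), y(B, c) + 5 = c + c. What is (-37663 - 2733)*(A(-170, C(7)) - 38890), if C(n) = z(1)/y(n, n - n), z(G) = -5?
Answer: 1571000440 - 80792*I*√22 ≈ 1.571e+9 - 3.7895e+5*I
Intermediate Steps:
y(B, c) = -5 + 2*c (y(B, c) = -5 + (c + c) = -5 + 2*c)
C(n) = 1 (C(n) = -5/(-5 + 2*(n - n)) = -5/(-5 + 2*0) = -5/(-5 + 0) = -5/(-5) = -5*(-⅕) = 1)
A(X, v) = 2*I*√22 (A(X, v) = √(-88) = 2*I*√22)
(-37663 - 2733)*(A(-170, C(7)) - 38890) = (-37663 - 2733)*(2*I*√22 - 38890) = -40396*(-38890 + 2*I*√22) = 1571000440 - 80792*I*√22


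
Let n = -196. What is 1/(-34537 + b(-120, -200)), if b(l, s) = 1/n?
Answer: -196/6769253 ≈ -2.8954e-5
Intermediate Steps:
b(l, s) = -1/196 (b(l, s) = 1/(-196) = -1/196)
1/(-34537 + b(-120, -200)) = 1/(-34537 - 1/196) = 1/(-6769253/196) = -196/6769253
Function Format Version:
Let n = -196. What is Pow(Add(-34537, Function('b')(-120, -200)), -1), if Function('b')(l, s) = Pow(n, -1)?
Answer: Rational(-196, 6769253) ≈ -2.8954e-5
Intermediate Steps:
Function('b')(l, s) = Rational(-1, 196) (Function('b')(l, s) = Pow(-196, -1) = Rational(-1, 196))
Pow(Add(-34537, Function('b')(-120, -200)), -1) = Pow(Add(-34537, Rational(-1, 196)), -1) = Pow(Rational(-6769253, 196), -1) = Rational(-196, 6769253)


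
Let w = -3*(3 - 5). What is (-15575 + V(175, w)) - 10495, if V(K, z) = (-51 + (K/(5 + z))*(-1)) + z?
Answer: -287440/11 ≈ -26131.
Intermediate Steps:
w = 6 (w = -3*(-2) = 6)
V(K, z) = -51 + z - K/(5 + z) (V(K, z) = (-51 - K/(5 + z)) + z = -51 + z - K/(5 + z))
(-15575 + V(175, w)) - 10495 = (-15575 + (-255 + 6**2 - 1*175 - 46*6)/(5 + 6)) - 10495 = (-15575 + (-255 + 36 - 175 - 276)/11) - 10495 = (-15575 + (1/11)*(-670)) - 10495 = (-15575 - 670/11) - 10495 = -171995/11 - 10495 = -287440/11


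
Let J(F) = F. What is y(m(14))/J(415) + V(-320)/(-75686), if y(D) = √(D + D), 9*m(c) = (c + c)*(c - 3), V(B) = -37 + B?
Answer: 357/75686 + 2*√154/1245 ≈ 0.024652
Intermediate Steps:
m(c) = 2*c*(-3 + c)/9 (m(c) = ((c + c)*(c - 3))/9 = ((2*c)*(-3 + c))/9 = (2*c*(-3 + c))/9 = 2*c*(-3 + c)/9)
y(D) = √2*√D (y(D) = √(2*D) = √2*√D)
y(m(14))/J(415) + V(-320)/(-75686) = (√2*√((2/9)*14*(-3 + 14)))/415 + (-37 - 320)/(-75686) = (√2*√((2/9)*14*11))*(1/415) - 357*(-1/75686) = (√2*√(308/9))*(1/415) + 357/75686 = (√2*(2*√77/3))*(1/415) + 357/75686 = (2*√154/3)*(1/415) + 357/75686 = 2*√154/1245 + 357/75686 = 357/75686 + 2*√154/1245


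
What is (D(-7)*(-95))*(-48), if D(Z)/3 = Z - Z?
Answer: 0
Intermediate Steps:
D(Z) = 0 (D(Z) = 3*(Z - Z) = 3*0 = 0)
(D(-7)*(-95))*(-48) = (0*(-95))*(-48) = 0*(-48) = 0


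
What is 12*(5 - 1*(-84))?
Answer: 1068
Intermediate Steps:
12*(5 - 1*(-84)) = 12*(5 + 84) = 12*89 = 1068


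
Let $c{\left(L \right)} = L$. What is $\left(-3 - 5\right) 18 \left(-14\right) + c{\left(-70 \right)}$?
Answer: $1946$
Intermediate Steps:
$\left(-3 - 5\right) 18 \left(-14\right) + c{\left(-70 \right)} = \left(-3 - 5\right) 18 \left(-14\right) - 70 = \left(-8\right) 18 \left(-14\right) - 70 = \left(-144\right) \left(-14\right) - 70 = 2016 - 70 = 1946$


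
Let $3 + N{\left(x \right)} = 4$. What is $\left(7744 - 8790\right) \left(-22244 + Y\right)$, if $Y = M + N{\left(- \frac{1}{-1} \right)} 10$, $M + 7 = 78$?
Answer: $23182498$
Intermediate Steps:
$M = 71$ ($M = -7 + 78 = 71$)
$N{\left(x \right)} = 1$ ($N{\left(x \right)} = -3 + 4 = 1$)
$Y = 81$ ($Y = 71 + 1 \cdot 10 = 71 + 10 = 81$)
$\left(7744 - 8790\right) \left(-22244 + Y\right) = \left(7744 - 8790\right) \left(-22244 + 81\right) = \left(-1046\right) \left(-22163\right) = 23182498$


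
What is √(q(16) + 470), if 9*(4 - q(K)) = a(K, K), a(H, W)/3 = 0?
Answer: √474 ≈ 21.772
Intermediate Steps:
a(H, W) = 0 (a(H, W) = 3*0 = 0)
q(K) = 4 (q(K) = 4 - ⅑*0 = 4 + 0 = 4)
√(q(16) + 470) = √(4 + 470) = √474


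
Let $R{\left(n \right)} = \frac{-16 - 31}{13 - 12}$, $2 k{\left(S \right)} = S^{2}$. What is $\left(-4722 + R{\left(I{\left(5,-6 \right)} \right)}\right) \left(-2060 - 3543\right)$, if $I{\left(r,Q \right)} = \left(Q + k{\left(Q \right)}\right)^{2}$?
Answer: $26720707$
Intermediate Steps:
$k{\left(S \right)} = \frac{S^{2}}{2}$
$I{\left(r,Q \right)} = \left(Q + \frac{Q^{2}}{2}\right)^{2}$
$R{\left(n \right)} = -47$ ($R{\left(n \right)} = - \frac{47}{1} = \left(-47\right) 1 = -47$)
$\left(-4722 + R{\left(I{\left(5,-6 \right)} \right)}\right) \left(-2060 - 3543\right) = \left(-4722 - 47\right) \left(-2060 - 3543\right) = \left(-4769\right) \left(-5603\right) = 26720707$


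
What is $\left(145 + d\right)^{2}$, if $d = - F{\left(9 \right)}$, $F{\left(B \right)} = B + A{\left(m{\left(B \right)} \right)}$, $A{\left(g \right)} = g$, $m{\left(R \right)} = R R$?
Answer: $3025$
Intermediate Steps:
$m{\left(R \right)} = R^{2}$
$F{\left(B \right)} = B + B^{2}$
$d = -90$ ($d = - 9 \left(1 + 9\right) = - 9 \cdot 10 = \left(-1\right) 90 = -90$)
$\left(145 + d\right)^{2} = \left(145 - 90\right)^{2} = 55^{2} = 3025$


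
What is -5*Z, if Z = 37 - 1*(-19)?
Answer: -280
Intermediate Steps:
Z = 56 (Z = 37 + 19 = 56)
-5*Z = -5*56 = -280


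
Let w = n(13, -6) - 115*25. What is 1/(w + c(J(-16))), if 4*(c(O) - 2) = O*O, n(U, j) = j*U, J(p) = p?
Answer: -1/2887 ≈ -0.00034638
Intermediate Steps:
n(U, j) = U*j
c(O) = 2 + O²/4 (c(O) = 2 + (O*O)/4 = 2 + O²/4)
w = -2953 (w = 13*(-6) - 115*25 = -78 - 2875 = -2953)
1/(w + c(J(-16))) = 1/(-2953 + (2 + (¼)*(-16)²)) = 1/(-2953 + (2 + (¼)*256)) = 1/(-2953 + (2 + 64)) = 1/(-2953 + 66) = 1/(-2887) = -1/2887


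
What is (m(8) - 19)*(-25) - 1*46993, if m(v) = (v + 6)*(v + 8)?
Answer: -52118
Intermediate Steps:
m(v) = (6 + v)*(8 + v)
(m(8) - 19)*(-25) - 1*46993 = ((48 + 8² + 14*8) - 19)*(-25) - 1*46993 = ((48 + 64 + 112) - 19)*(-25) - 46993 = (224 - 19)*(-25) - 46993 = 205*(-25) - 46993 = -5125 - 46993 = -52118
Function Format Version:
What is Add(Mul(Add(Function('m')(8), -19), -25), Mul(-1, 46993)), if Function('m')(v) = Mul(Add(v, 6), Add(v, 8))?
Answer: -52118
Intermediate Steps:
Function('m')(v) = Mul(Add(6, v), Add(8, v))
Add(Mul(Add(Function('m')(8), -19), -25), Mul(-1, 46993)) = Add(Mul(Add(Add(48, Pow(8, 2), Mul(14, 8)), -19), -25), Mul(-1, 46993)) = Add(Mul(Add(Add(48, 64, 112), -19), -25), -46993) = Add(Mul(Add(224, -19), -25), -46993) = Add(Mul(205, -25), -46993) = Add(-5125, -46993) = -52118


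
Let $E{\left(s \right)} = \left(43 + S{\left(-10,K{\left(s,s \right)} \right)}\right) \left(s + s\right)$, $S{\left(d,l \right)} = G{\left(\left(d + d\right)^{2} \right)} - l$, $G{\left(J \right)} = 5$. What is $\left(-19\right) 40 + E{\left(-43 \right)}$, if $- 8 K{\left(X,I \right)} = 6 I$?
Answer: $- \frac{4229}{2} \approx -2114.5$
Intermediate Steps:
$K{\left(X,I \right)} = - \frac{3 I}{4}$ ($K{\left(X,I \right)} = - \frac{6 I}{8} = - \frac{3 I}{4}$)
$S{\left(d,l \right)} = 5 - l$
$E{\left(s \right)} = 2 s \left(48 + \frac{3 s}{4}\right)$ ($E{\left(s \right)} = \left(43 - \left(-5 - \frac{3 s}{4}\right)\right) \left(s + s\right) = \left(43 + \left(5 + \frac{3 s}{4}\right)\right) 2 s = \left(48 + \frac{3 s}{4}\right) 2 s = 2 s \left(48 + \frac{3 s}{4}\right)$)
$\left(-19\right) 40 + E{\left(-43 \right)} = \left(-19\right) 40 + \frac{3}{2} \left(-43\right) \left(64 - 43\right) = -760 + \frac{3}{2} \left(-43\right) 21 = -760 - \frac{2709}{2} = - \frac{4229}{2}$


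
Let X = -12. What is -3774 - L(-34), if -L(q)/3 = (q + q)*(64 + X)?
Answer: -14382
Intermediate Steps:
L(q) = -312*q (L(q) = -3*(q + q)*(64 - 12) = -3*2*q*52 = -312*q)
-3774 - L(-34) = -3774 - (-312)*(-34) = -3774 - 1*10608 = -3774 - 10608 = -14382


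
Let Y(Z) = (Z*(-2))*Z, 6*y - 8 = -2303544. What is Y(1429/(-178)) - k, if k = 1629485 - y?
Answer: -95695338889/47526 ≈ -2.0135e+6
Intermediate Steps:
y = -1151768/3 (y = 4/3 + (⅙)*(-2303544) = 4/3 - 383924 = -1151768/3 ≈ -3.8392e+5)
Y(Z) = -2*Z² (Y(Z) = (-2*Z)*Z = -2*Z²)
k = 6040223/3 (k = 1629485 - 1*(-1151768/3) = 1629485 + 1151768/3 = 6040223/3 ≈ 2.0134e+6)
Y(1429/(-178)) - k = -2*(1429/(-178))² - 1*6040223/3 = -2*(1429*(-1/178))² - 6040223/3 = -2*(-1429/178)² - 6040223/3 = -2*2042041/31684 - 6040223/3 = -2042041/15842 - 6040223/3 = -95695338889/47526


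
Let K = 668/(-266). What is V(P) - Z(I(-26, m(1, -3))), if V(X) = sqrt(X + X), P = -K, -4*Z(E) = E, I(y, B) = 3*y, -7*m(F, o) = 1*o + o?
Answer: -39/2 + 2*sqrt(22211)/133 ≈ -17.259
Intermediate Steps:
K = -334/133 (K = 668*(-1/266) = -334/133 ≈ -2.5113)
m(F, o) = -2*o/7 (m(F, o) = -(1*o + o)/7 = -(o + o)/7 = -2*o/7)
Z(E) = -E/4
P = 334/133 (P = -1*(-334/133) = 334/133 ≈ 2.5113)
V(X) = sqrt(2)*sqrt(X) (V(X) = sqrt(2*X) = sqrt(2)*sqrt(X))
V(P) - Z(I(-26, m(1, -3))) = sqrt(2)*sqrt(334/133) - (-1)*3*(-26)/4 = sqrt(2)*(sqrt(44422)/133) - (-1)*(-78)/4 = 2*sqrt(22211)/133 - 1*39/2 = 2*sqrt(22211)/133 - 39/2 = -39/2 + 2*sqrt(22211)/133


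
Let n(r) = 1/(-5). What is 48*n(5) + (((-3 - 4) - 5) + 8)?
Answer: -68/5 ≈ -13.600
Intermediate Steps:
n(r) = -1/5
48*n(5) + (((-3 - 4) - 5) + 8) = 48*(-1/5) + (((-3 - 4) - 5) + 8) = -48/5 + ((-7 - 5) + 8) = -48/5 + (-12 + 8) = -48/5 - 4 = -68/5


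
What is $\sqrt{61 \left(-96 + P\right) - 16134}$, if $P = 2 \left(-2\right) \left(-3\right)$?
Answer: $3 i \sqrt{2362} \approx 145.8 i$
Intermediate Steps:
$P = 12$ ($P = \left(-4\right) \left(-3\right) = 12$)
$\sqrt{61 \left(-96 + P\right) - 16134} = \sqrt{61 \left(-96 + 12\right) - 16134} = \sqrt{61 \left(-84\right) - 16134} = \sqrt{-5124 - 16134} = \sqrt{-21258} = 3 i \sqrt{2362}$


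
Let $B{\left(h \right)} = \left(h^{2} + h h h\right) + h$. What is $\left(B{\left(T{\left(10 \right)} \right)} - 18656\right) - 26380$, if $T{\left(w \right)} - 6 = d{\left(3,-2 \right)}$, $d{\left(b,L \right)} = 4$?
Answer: $-43926$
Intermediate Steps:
$T{\left(w \right)} = 10$ ($T{\left(w \right)} = 6 + 4 = 10$)
$B{\left(h \right)} = h + h^{2} + h^{3}$ ($B{\left(h \right)} = \left(h^{2} + h^{2} h\right) + h = \left(h^{2} + h^{3}\right) + h = h + h^{2} + h^{3}$)
$\left(B{\left(T{\left(10 \right)} \right)} - 18656\right) - 26380 = \left(10 \left(1 + 10 + 10^{2}\right) - 18656\right) - 26380 = \left(10 \left(1 + 10 + 100\right) - 18656\right) - 26380 = \left(10 \cdot 111 - 18656\right) - 26380 = \left(1110 - 18656\right) - 26380 = -17546 - 26380 = -43926$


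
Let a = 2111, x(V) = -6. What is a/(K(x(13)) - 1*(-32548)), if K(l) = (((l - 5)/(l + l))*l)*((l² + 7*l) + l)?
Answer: 2111/32614 ≈ 0.064727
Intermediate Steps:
K(l) = (-5/2 + l/2)*(l² + 8*l) (K(l) = (((-5 + l)/((2*l)))*l)*(l² + 8*l) = (((-5 + l)*(1/(2*l)))*l)*(l² + 8*l) = (((-5 + l)/(2*l))*l)*(l² + 8*l) = (-5/2 + l/2)*(l² + 8*l))
a/(K(x(13)) - 1*(-32548)) = 2111/((½)*(-6)*(-40 + (-6)² + 3*(-6)) - 1*(-32548)) = 2111/((½)*(-6)*(-40 + 36 - 18) + 32548) = 2111/((½)*(-6)*(-22) + 32548) = 2111/(66 + 32548) = 2111/32614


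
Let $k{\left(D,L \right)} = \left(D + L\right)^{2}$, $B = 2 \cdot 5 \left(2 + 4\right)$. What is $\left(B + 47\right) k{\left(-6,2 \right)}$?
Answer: $1712$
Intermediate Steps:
$B = 60$ ($B = 2 \cdot 5 \cdot 6 = 2 \cdot 30 = 60$)
$\left(B + 47\right) k{\left(-6,2 \right)} = \left(60 + 47\right) \left(-6 + 2\right)^{2} = 107 \left(-4\right)^{2} = 107 \cdot 16 = 1712$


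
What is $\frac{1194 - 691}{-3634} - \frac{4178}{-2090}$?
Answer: $\frac{7065791}{3797530} \approx 1.8606$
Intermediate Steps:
$\frac{1194 - 691}{-3634} - \frac{4178}{-2090} = 503 \left(- \frac{1}{3634}\right) - - \frac{2089}{1045} = - \frac{503}{3634} + \frac{2089}{1045} = \frac{7065791}{3797530}$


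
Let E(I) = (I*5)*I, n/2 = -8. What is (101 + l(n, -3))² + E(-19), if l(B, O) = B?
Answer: 9030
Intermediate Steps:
n = -16 (n = 2*(-8) = -16)
E(I) = 5*I² (E(I) = (5*I)*I = 5*I²)
(101 + l(n, -3))² + E(-19) = (101 - 16)² + 5*(-19)² = 85² + 5*361 = 7225 + 1805 = 9030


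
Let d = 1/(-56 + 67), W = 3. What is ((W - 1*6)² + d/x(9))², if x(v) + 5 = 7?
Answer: 39601/484 ≈ 81.820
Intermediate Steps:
x(v) = 2 (x(v) = -5 + 7 = 2)
d = 1/11 ≈ 0.090909
((W - 1*6)² + d/x(9))² = ((3 - 1*6)² + (1/11)/2)² = ((3 - 6)² + (1/11)*(½))² = ((-3)² + 1/22)² = (9 + 1/22)² = (199/22)² = 39601/484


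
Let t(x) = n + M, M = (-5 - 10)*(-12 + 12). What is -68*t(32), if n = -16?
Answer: 1088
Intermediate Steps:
M = 0 (M = -15*0 = 0)
t(x) = -16 (t(x) = -16 + 0 = -16)
-68*t(32) = -68*(-16) = 1088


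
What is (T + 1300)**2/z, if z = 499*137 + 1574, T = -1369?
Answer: 4761/69937 ≈ 0.068076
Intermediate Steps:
z = 69937 (z = 68363 + 1574 = 69937)
(T + 1300)**2/z = (-1369 + 1300)**2/69937 = (-69)**2*(1/69937) = 4761*(1/69937) = 4761/69937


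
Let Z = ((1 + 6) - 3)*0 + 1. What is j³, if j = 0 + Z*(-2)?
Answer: -8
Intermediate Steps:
Z = 1 (Z = (7 - 3)*0 + 1 = 4*0 + 1 = 0 + 1 = 1)
j = -2 (j = 0 + 1*(-2) = 0 - 2 = -2)
j³ = (-2)³ = -8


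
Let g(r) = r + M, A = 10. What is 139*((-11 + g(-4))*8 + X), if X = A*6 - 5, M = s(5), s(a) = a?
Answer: -3475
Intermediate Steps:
M = 5
g(r) = 5 + r (g(r) = r + 5 = 5 + r)
X = 55 (X = 10*6 - 5 = 60 - 5 = 55)
139*((-11 + g(-4))*8 + X) = 139*((-11 + (5 - 4))*8 + 55) = 139*((-11 + 1)*8 + 55) = 139*(-10*8 + 55) = 139*(-80 + 55) = 139*(-25) = -3475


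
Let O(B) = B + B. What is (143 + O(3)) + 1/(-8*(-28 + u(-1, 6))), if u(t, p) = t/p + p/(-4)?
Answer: 106091/712 ≈ 149.00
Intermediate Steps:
O(B) = 2*B
u(t, p) = -p/4 + t/p (u(t, p) = t/p + p*(-¼) = t/p - p/4 = -p/4 + t/p)
(143 + O(3)) + 1/(-8*(-28 + u(-1, 6))) = (143 + 2*3) + 1/(-8*(-28 + (-¼*6 - 1/6))) = (143 + 6) + 1/(-8*(-28 + (-3/2 - 1*⅙))) = 149 + 1/(-8*(-28 + (-3/2 - ⅙))) = 149 + 1/(-8*(-28 - 5/3)) = 149 + 1/(-8*(-89/3)) = 149 + 1/(712/3) = 149 + 3/712 = 106091/712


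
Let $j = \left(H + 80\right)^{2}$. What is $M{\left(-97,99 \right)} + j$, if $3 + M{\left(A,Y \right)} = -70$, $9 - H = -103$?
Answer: $36791$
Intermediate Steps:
$H = 112$ ($H = 9 - -103 = 9 + 103 = 112$)
$j = 36864$ ($j = \left(112 + 80\right)^{2} = 192^{2} = 36864$)
$M{\left(A,Y \right)} = -73$ ($M{\left(A,Y \right)} = -3 - 70 = -73$)
$M{\left(-97,99 \right)} + j = -73 + 36864 = 36791$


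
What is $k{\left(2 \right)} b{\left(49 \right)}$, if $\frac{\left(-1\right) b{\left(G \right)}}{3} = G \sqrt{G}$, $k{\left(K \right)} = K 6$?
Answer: $-12348$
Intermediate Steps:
$k{\left(K \right)} = 6 K$
$b{\left(G \right)} = - 3 G^{\frac{3}{2}}$ ($b{\left(G \right)} = - 3 G \sqrt{G} = - 3 G^{\frac{3}{2}}$)
$k{\left(2 \right)} b{\left(49 \right)} = 6 \cdot 2 \left(- 3 \cdot 49^{\frac{3}{2}}\right) = 12 \left(\left(-3\right) 343\right) = 12 \left(-1029\right) = -12348$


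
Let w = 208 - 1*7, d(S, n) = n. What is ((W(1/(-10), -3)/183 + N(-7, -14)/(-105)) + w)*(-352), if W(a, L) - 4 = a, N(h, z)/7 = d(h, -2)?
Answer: -64787888/915 ≈ -70806.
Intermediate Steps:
N(h, z) = -14 (N(h, z) = 7*(-2) = -14)
w = 201 (w = 208 - 7 = 201)
W(a, L) = 4 + a
((W(1/(-10), -3)/183 + N(-7, -14)/(-105)) + w)*(-352) = (((4 + 1/(-10))/183 - 14/(-105)) + 201)*(-352) = (((4 - ⅒)*(1/183) - 14*(-1/105)) + 201)*(-352) = (((39/10)*(1/183) + 2/15) + 201)*(-352) = ((13/610 + 2/15) + 201)*(-352) = (283/1830 + 201)*(-352) = (368113/1830)*(-352) = -64787888/915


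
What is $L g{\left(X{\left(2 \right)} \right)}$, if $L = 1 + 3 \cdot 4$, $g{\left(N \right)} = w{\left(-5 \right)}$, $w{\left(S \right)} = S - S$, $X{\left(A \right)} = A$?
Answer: $0$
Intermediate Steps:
$w{\left(S \right)} = 0$
$g{\left(N \right)} = 0$
$L = 13$ ($L = 1 + 12 = 13$)
$L g{\left(X{\left(2 \right)} \right)} = 13 \cdot 0 = 0$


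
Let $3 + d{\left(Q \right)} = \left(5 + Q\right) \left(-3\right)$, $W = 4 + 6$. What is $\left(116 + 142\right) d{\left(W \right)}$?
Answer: $-12384$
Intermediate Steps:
$W = 10$
$d{\left(Q \right)} = -18 - 3 Q$ ($d{\left(Q \right)} = -3 + \left(5 + Q\right) \left(-3\right) = -3 - \left(15 + 3 Q\right) = -18 - 3 Q$)
$\left(116 + 142\right) d{\left(W \right)} = \left(116 + 142\right) \left(-18 - 30\right) = 258 \left(-18 - 30\right) = 258 \left(-48\right) = -12384$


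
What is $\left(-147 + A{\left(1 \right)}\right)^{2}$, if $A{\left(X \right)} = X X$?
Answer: $21316$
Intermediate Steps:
$A{\left(X \right)} = X^{2}$
$\left(-147 + A{\left(1 \right)}\right)^{2} = \left(-147 + 1^{2}\right)^{2} = \left(-147 + 1\right)^{2} = \left(-146\right)^{2} = 21316$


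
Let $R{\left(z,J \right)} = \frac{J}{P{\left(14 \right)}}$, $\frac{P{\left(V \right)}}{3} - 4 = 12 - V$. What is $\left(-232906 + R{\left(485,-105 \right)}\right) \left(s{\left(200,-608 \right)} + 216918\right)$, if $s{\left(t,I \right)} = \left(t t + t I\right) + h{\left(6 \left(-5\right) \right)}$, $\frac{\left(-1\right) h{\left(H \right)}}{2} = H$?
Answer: $-31532717583$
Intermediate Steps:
$h{\left(H \right)} = - 2 H$
$s{\left(t,I \right)} = 60 + t^{2} + I t$ ($s{\left(t,I \right)} = \left(t t + t I\right) - 2 \cdot 6 \left(-5\right) = \left(t^{2} + I t\right) - -60 = \left(t^{2} + I t\right) + 60 = 60 + t^{2} + I t$)
$P{\left(V \right)} = 48 - 3 V$ ($P{\left(V \right)} = 12 + 3 \left(12 - V\right) = 12 - \left(-36 + 3 V\right) = 48 - 3 V$)
$R{\left(z,J \right)} = \frac{J}{6}$ ($R{\left(z,J \right)} = \frac{J}{48 - 42} = \frac{J}{6}$)
$\left(-232906 + R{\left(485,-105 \right)}\right) \left(s{\left(200,-608 \right)} + 216918\right) = \left(-232906 + \frac{1}{6} \left(-105\right)\right) \left(\left(60 + 200^{2} - 121600\right) + 216918\right) = \left(-232906 - \frac{35}{2}\right) \left(\left(60 + 40000 - 121600\right) + 216918\right) = - \frac{465847 \left(-81540 + 216918\right)}{2} = \left(- \frac{465847}{2}\right) 135378 = -31532717583$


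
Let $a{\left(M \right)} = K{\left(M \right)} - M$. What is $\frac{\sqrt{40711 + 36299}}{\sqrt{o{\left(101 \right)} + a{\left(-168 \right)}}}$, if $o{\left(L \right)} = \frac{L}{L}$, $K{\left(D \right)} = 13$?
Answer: $\frac{\sqrt{3503955}}{91} \approx 20.57$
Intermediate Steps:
$o{\left(L \right)} = 1$
$a{\left(M \right)} = 13 - M$
$\frac{\sqrt{40711 + 36299}}{\sqrt{o{\left(101 \right)} + a{\left(-168 \right)}}} = \frac{\sqrt{40711 + 36299}}{\sqrt{1 + \left(13 - -168\right)}} = \frac{\sqrt{77010}}{\sqrt{1 + \left(13 + 168\right)}} = \frac{\sqrt{77010}}{\sqrt{1 + 181}} = \frac{\sqrt{77010}}{\sqrt{182}} = \sqrt{77010} \frac{\sqrt{182}}{182} = \frac{\sqrt{3503955}}{91}$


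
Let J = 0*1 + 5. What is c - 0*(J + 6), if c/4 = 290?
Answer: 1160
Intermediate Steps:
c = 1160 (c = 4*290 = 1160)
J = 5 (J = 0 + 5 = 5)
c - 0*(J + 6) = 1160 - 0*(5 + 6) = 1160 - 0*11 = 1160 - 1*0 = 1160 + 0 = 1160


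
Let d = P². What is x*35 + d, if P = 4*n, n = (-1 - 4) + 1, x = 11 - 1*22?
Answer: -129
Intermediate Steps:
x = -11 (x = 11 - 22 = -11)
n = -4 (n = -5 + 1 = -4)
P = -16 (P = 4*(-4) = -16)
d = 256 (d = (-16)² = 256)
x*35 + d = -11*35 + 256 = -385 + 256 = -129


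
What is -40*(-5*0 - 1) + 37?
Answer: 77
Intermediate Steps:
-40*(-5*0 - 1) + 37 = -40*(0 - 1) + 37 = -40*(-1) + 37 = 40 + 37 = 77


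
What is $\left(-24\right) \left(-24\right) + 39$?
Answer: $615$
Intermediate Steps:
$\left(-24\right) \left(-24\right) + 39 = 576 + 39 = 615$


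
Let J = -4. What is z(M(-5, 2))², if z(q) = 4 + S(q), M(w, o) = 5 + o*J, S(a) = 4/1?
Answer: 64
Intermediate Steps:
S(a) = 4 (S(a) = 4*1 = 4)
M(w, o) = 5 - 4*o (M(w, o) = 5 + o*(-4) = 5 - 4*o)
z(q) = 8 (z(q) = 4 + 4 = 8)
z(M(-5, 2))² = 8² = 64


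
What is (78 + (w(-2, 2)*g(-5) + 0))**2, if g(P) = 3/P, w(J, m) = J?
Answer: 156816/25 ≈ 6272.6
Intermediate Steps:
(78 + (w(-2, 2)*g(-5) + 0))**2 = (78 + (-6/(-5) + 0))**2 = (78 + (-6*(-1)/5 + 0))**2 = (78 + (-2*(-3/5) + 0))**2 = (78 + (6/5 + 0))**2 = (78 + 6/5)**2 = (396/5)**2 = 156816/25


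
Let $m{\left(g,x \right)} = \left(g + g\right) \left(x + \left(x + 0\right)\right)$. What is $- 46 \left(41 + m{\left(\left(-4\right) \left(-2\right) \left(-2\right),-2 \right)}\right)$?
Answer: $-7774$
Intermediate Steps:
$m{\left(g,x \right)} = 4 g x$ ($m{\left(g,x \right)} = 2 g \left(x + x\right) = 2 g 2 x = 4 g x$)
$- 46 \left(41 + m{\left(\left(-4\right) \left(-2\right) \left(-2\right),-2 \right)}\right) = - 46 \left(41 + 4 \left(-4\right) \left(-2\right) \left(-2\right) \left(-2\right)\right) = - 46 \left(41 + 4 \cdot 8 \left(-2\right) \left(-2\right)\right) = - 46 \left(41 + 4 \left(-16\right) \left(-2\right)\right) = - 46 \left(41 + 128\right) = \left(-46\right) 169 = -7774$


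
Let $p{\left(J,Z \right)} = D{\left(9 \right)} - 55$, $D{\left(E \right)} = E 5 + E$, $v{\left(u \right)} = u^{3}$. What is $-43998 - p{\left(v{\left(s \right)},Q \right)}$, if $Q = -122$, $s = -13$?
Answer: $-43997$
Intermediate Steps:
$D{\left(E \right)} = 6 E$ ($D{\left(E \right)} = 5 E + E = 6 E$)
$p{\left(J,Z \right)} = -1$ ($p{\left(J,Z \right)} = 6 \cdot 9 - 55 = 54 - 55 = -1$)
$-43998 - p{\left(v{\left(s \right)},Q \right)} = -43998 - -1 = -43998 + 1 = -43997$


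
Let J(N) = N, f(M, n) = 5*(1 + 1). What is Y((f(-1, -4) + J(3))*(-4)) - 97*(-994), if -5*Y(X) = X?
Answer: 482142/5 ≈ 96428.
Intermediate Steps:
f(M, n) = 10 (f(M, n) = 5*2 = 10)
Y(X) = -X/5
Y((f(-1, -4) + J(3))*(-4)) - 97*(-994) = -(10 + 3)*(-4)/5 - 97*(-994) = -13*(-4)/5 + 96418 = -1/5*(-52) + 96418 = 52/5 + 96418 = 482142/5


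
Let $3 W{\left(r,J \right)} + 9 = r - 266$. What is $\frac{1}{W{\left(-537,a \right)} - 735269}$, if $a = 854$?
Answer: $- \frac{3}{2206619} \approx -1.3595 \cdot 10^{-6}$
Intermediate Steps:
$W{\left(r,J \right)} = - \frac{275}{3} + \frac{r}{3}$ ($W{\left(r,J \right)} = -3 + \frac{r - 266}{3} = -3 + \frac{-266 + r}{3} = -3 + \left(- \frac{266}{3} + \frac{r}{3}\right) = - \frac{275}{3} + \frac{r}{3}$)
$\frac{1}{W{\left(-537,a \right)} - 735269} = \frac{1}{\left(- \frac{275}{3} + \frac{1}{3} \left(-537\right)\right) - 735269} = \frac{1}{\left(- \frac{275}{3} - 179\right) - 735269} = \frac{1}{- \frac{812}{3} - 735269} = \frac{1}{- \frac{2206619}{3}} = - \frac{3}{2206619}$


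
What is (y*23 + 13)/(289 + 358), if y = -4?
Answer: -79/647 ≈ -0.12210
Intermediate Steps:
(y*23 + 13)/(289 + 358) = (-4*23 + 13)/(289 + 358) = (-92 + 13)/647 = (1/647)*(-79) = -79/647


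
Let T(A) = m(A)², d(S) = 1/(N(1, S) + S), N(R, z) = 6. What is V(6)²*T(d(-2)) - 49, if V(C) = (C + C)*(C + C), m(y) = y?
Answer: 1247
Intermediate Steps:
V(C) = 4*C² (V(C) = (2*C)*(2*C) = 4*C²)
d(S) = 1/(6 + S)
T(A) = A²
V(6)²*T(d(-2)) - 49 = (4*6²)²*(1/(6 - 2))² - 49 = (4*36)²*(1/4)² - 49 = 144²*(¼)² - 49 = 20736*(1/16) - 49 = 1296 - 49 = 1247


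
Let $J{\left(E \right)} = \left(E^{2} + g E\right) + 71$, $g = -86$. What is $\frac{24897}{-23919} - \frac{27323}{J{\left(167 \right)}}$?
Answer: $- \frac{330696081}{108416854} \approx -3.0502$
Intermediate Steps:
$J{\left(E \right)} = 71 + E^{2} - 86 E$ ($J{\left(E \right)} = \left(E^{2} - 86 E\right) + 71 = 71 + E^{2} - 86 E$)
$\frac{24897}{-23919} - \frac{27323}{J{\left(167 \right)}} = \frac{24897}{-23919} - \frac{27323}{71 + 167^{2} - 14362} = 24897 \left(- \frac{1}{23919}\right) - \frac{27323}{71 + 27889 - 14362} = - \frac{8299}{7973} - \frac{27323}{13598} = - \frac{330696081}{108416854}$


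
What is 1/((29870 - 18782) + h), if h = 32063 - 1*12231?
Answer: 1/30920 ≈ 3.2342e-5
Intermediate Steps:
h = 19832 (h = 32063 - 12231 = 19832)
1/((29870 - 18782) + h) = 1/((29870 - 18782) + 19832) = 1/(11088 + 19832) = 1/30920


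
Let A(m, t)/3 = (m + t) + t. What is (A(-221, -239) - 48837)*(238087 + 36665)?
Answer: -13994218368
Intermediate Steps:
A(m, t) = 3*m + 6*t (A(m, t) = 3*((m + t) + t) = 3*(m + 2*t) = 3*m + 6*t)
(A(-221, -239) - 48837)*(238087 + 36665) = ((3*(-221) + 6*(-239)) - 48837)*(238087 + 36665) = ((-663 - 1434) - 48837)*274752 = (-2097 - 48837)*274752 = -50934*274752 = -13994218368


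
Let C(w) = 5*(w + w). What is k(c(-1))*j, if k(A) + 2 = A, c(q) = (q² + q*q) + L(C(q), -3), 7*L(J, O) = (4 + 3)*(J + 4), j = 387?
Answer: -2322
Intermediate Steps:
C(w) = 10*w (C(w) = 5*(2*w) = 10*w)
L(J, O) = 4 + J (L(J, O) = ((4 + 3)*(J + 4))/7 = (7*(4 + J))/7 = (28 + 7*J)/7 = 4 + J)
c(q) = 4 + 2*q² + 10*q (c(q) = (q² + q*q) + (4 + 10*q) = (q² + q²) + (4 + 10*q) = 2*q² + (4 + 10*q) = 4 + 2*q² + 10*q)
k(A) = -2 + A
k(c(-1))*j = (-2 + (4 + 2*(-1)² + 10*(-1)))*387 = (-2 + (4 + 2*1 - 10))*387 = (-2 + (4 + 2 - 10))*387 = (-2 - 4)*387 = -6*387 = -2322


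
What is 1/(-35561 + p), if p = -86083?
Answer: -1/121644 ≈ -8.2207e-6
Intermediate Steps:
1/(-35561 + p) = 1/(-35561 - 86083) = 1/(-121644) = -1/121644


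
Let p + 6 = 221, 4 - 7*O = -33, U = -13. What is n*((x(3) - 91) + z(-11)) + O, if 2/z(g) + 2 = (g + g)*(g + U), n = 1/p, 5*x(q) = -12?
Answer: 9601113/1979075 ≈ 4.8513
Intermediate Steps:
O = 37/7 (O = 4/7 - ⅐*(-33) = 4/7 + 33/7 = 37/7 ≈ 5.2857)
p = 215 (p = -6 + 221 = 215)
x(q) = -12/5 (x(q) = (⅕)*(-12) = -12/5)
n = 1/215 ≈ 0.0046512
z(g) = 2/(-2 + 2*g*(-13 + g)) (z(g) = 2/(-2 + (g + g)*(g - 13)) = 2/(-2 + (2*g)*(-13 + g)) = 2/(-2 + 2*g*(-13 + g)))
n*((x(3) - 91) + z(-11)) + O = ((-12/5 - 91) + 1/(-1 + (-11)² - 13*(-11)))/215 + 37/7 = (-467/5 + 1/(-1 + 121 + 143))/215 + 37/7 = (-467/5 + 1/263)/215 + 37/7 = (1/215)*(-122816/1315) + 37/7 = -122816/282725 + 37/7 = 9601113/1979075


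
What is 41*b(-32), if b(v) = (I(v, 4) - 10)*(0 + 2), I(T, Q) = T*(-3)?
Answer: 7052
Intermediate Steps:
I(T, Q) = -3*T
b(v) = -20 - 6*v (b(v) = (-3*v - 10)*(0 + 2) = (-10 - 3*v)*2 = -20 - 6*v)
41*b(-32) = 41*(-20 - 6*(-32)) = 41*(-20 + 192) = 41*172 = 7052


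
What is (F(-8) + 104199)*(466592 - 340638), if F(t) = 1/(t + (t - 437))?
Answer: 5945299097284/453 ≈ 1.3124e+10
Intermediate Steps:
F(t) = 1/(-437 + 2*t) (F(t) = 1/(t + (-437 + t)) = 1/(-437 + 2*t))
(F(-8) + 104199)*(466592 - 340638) = (1/(-437 + 2*(-8)) + 104199)*(466592 - 340638) = (1/(-437 - 16) + 104199)*125954 = (1/(-453) + 104199)*125954 = (-1/453 + 104199)*125954 = (47202146/453)*125954 = 5945299097284/453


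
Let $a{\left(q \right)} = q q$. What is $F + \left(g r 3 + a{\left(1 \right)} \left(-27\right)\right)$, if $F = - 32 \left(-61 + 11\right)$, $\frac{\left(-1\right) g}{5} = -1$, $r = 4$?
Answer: $1633$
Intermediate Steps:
$g = 5$ ($g = \left(-5\right) \left(-1\right) = 5$)
$a{\left(q \right)} = q^{2}$
$F = 1600$ ($F = \left(-32\right) \left(-50\right) = 1600$)
$F + \left(g r 3 + a{\left(1 \right)} \left(-27\right)\right) = 1600 + \left(5 \cdot 4 \cdot 3 + 1^{2} \left(-27\right)\right) = 1600 + \left(20 \cdot 3 + 1 \left(-27\right)\right) = 1600 + \left(60 - 27\right) = 1600 + 33 = 1633$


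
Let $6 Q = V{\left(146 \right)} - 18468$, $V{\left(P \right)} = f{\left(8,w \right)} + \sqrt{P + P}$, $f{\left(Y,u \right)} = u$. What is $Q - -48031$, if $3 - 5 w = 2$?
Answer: $\frac{1348591}{30} + \frac{\sqrt{73}}{3} \approx 44956.0$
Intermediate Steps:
$w = \frac{1}{5}$ ($w = \frac{3}{5} - \frac{2}{5} = \frac{1}{5} \approx 0.2$)
$V{\left(P \right)} = \frac{1}{5} + \sqrt{2} \sqrt{P}$ ($V{\left(P \right)} = \frac{1}{5} + \sqrt{P + P} = \frac{1}{5} + \sqrt{2 P} = \frac{1}{5} + \sqrt{2} \sqrt{P}$)
$Q = - \frac{92339}{30} + \frac{\sqrt{73}}{3}$ ($Q = \frac{\left(\frac{1}{5} + \sqrt{2} \sqrt{146}\right) - 18468}{6} = \frac{\left(\frac{1}{5} + 2 \sqrt{73}\right) - 18468}{6} = \frac{- \frac{92339}{5} + 2 \sqrt{73}}{6} = - \frac{92339}{30} + \frac{\sqrt{73}}{3} \approx -3075.1$)
$Q - -48031 = \left(- \frac{92339}{30} + \frac{\sqrt{73}}{3}\right) - -48031 = \left(- \frac{92339}{30} + \frac{\sqrt{73}}{3}\right) + 48031 = \frac{1348591}{30} + \frac{\sqrt{73}}{3}$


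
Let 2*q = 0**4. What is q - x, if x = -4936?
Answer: 4936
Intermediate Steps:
q = 0 (q = (1/2)*0**4 = (1/2)*0 = 0)
q - x = 0 - 1*(-4936) = 0 + 4936 = 4936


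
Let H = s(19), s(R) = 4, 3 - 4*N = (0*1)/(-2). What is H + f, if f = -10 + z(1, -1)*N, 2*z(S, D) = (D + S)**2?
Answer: -6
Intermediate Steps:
N = 3/4 (N = 3/4 - 0*1/(4*(-2)) = 3/4 - 0*(-1)/2 = 3/4 - 1/4*0 = 3/4 + 0 = 3/4 ≈ 0.75000)
z(S, D) = (D + S)**2/2
H = 4
f = -10 (f = -10 + ((-1 + 1)**2/2)*(3/4) = -10 + ((1/2)*0**2)*(3/4) = -10 + ((1/2)*0)*(3/4) = -10 + 0*(3/4) = -10 + 0 = -10)
H + f = 4 - 10 = -6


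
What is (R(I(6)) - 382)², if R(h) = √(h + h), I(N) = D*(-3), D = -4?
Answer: 145948 - 1528*√6 ≈ 1.4221e+5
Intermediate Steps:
I(N) = 12 (I(N) = -4*(-3) = 12)
R(h) = √2*√h (R(h) = √(2*h) = √2*√h)
(R(I(6)) - 382)² = (√2*√12 - 382)² = (√2*(2*√3) - 382)² = (2*√6 - 382)² = (-382 + 2*√6)²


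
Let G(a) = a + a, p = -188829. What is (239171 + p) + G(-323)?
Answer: 49696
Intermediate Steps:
G(a) = 2*a
(239171 + p) + G(-323) = (239171 - 188829) + 2*(-323) = 50342 - 646 = 49696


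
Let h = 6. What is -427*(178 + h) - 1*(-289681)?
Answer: 211113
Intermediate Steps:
-427*(178 + h) - 1*(-289681) = -427*(178 + 6) - 1*(-289681) = -427*184 + 289681 = -78568 + 289681 = 211113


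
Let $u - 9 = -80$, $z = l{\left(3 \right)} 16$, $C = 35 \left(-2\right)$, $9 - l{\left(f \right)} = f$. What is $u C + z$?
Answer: $5066$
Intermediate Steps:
$l{\left(f \right)} = 9 - f$
$C = -70$
$z = 96$ ($z = \left(9 - 3\right) 16 = 6 \cdot 16 = 96$)
$u = -71$ ($u = 9 - 80 = -71$)
$u C + z = \left(-71\right) \left(-70\right) + 96 = 4970 + 96 = 5066$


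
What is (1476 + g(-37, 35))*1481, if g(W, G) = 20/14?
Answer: 15316502/7 ≈ 2.1881e+6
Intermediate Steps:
g(W, G) = 10/7 (g(W, G) = 20*(1/14) = 10/7)
(1476 + g(-37, 35))*1481 = (1476 + 10/7)*1481 = (10342/7)*1481 = 15316502/7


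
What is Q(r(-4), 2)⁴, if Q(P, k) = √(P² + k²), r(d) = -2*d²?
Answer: 1056784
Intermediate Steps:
Q(r(-4), 2)⁴ = (√((-2*(-4)²)² + 2²))⁴ = (√((-2*16)² + 4))⁴ = (√((-32)² + 4))⁴ = (√(1024 + 4))⁴ = (√1028)⁴ = (2*√257)⁴ = 1056784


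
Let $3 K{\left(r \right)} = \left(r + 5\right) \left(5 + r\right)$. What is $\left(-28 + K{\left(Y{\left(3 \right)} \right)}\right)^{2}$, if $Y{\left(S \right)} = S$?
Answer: $\frac{400}{9} \approx 44.444$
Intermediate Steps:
$K{\left(r \right)} = \frac{\left(5 + r\right)^{2}}{3}$ ($K{\left(r \right)} = \frac{\left(r + 5\right) \left(5 + r\right)}{3} = \frac{\left(5 + r\right) \left(5 + r\right)}{3} = \frac{\left(5 + r\right)^{2}}{3}$)
$\left(-28 + K{\left(Y{\left(3 \right)} \right)}\right)^{2} = \left(-28 + \frac{\left(5 + 3\right)^{2}}{3}\right)^{2} = \left(-28 + \frac{8^{2}}{3}\right)^{2} = \left(-28 + \frac{1}{3} \cdot 64\right)^{2} = \left(-28 + \frac{64}{3}\right)^{2} = \left(- \frac{20}{3}\right)^{2} = \frac{400}{9}$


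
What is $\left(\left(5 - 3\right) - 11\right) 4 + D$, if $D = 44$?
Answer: $8$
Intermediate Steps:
$\left(\left(5 - 3\right) - 11\right) 4 + D = \left(\left(5 - 3\right) - 11\right) 4 + 44 = \left(2 - 11\right) 4 + 44 = \left(-9\right) 4 + 44 = -36 + 44 = 8$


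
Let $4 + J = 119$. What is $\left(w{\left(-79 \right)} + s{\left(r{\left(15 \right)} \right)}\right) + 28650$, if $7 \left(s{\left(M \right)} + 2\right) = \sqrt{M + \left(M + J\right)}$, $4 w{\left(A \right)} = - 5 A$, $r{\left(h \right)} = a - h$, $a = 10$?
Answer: $\frac{114987}{4} + \frac{\sqrt{105}}{7} \approx 28748.0$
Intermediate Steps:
$J = 115$ ($J = -4 + 119 = 115$)
$r{\left(h \right)} = 10 - h$
$w{\left(A \right)} = - \frac{5 A}{4}$ ($w{\left(A \right)} = \frac{\left(-5\right) A}{4} = - \frac{5 A}{4}$)
$s{\left(M \right)} = -2 + \frac{\sqrt{115 + 2 M}}{7}$ ($s{\left(M \right)} = -2 + \frac{\sqrt{M + \left(M + 115\right)}}{7} = -2 + \frac{\sqrt{M + \left(115 + M\right)}}{7} = -2 + \frac{\sqrt{115 + 2 M}}{7}$)
$\left(w{\left(-79 \right)} + s{\left(r{\left(15 \right)} \right)}\right) + 28650 = \left(\left(- \frac{5}{4}\right) \left(-79\right) - \left(2 - \frac{\sqrt{115 + 2 \left(10 - 15\right)}}{7}\right)\right) + 28650 = \left(\frac{395}{4} - \left(2 - \frac{\sqrt{115 + 2 \left(10 - 15\right)}}{7}\right)\right) + 28650 = \left(\frac{395}{4} - \left(2 - \frac{\sqrt{115 + 2 \left(-5\right)}}{7}\right)\right) + 28650 = \left(\frac{395}{4} - \left(2 - \frac{\sqrt{115 - 10}}{7}\right)\right) + 28650 = \left(\frac{395}{4} - \left(2 - \frac{\sqrt{105}}{7}\right)\right) + 28650 = \left(\frac{387}{4} + \frac{\sqrt{105}}{7}\right) + 28650 = \frac{114987}{4} + \frac{\sqrt{105}}{7}$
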